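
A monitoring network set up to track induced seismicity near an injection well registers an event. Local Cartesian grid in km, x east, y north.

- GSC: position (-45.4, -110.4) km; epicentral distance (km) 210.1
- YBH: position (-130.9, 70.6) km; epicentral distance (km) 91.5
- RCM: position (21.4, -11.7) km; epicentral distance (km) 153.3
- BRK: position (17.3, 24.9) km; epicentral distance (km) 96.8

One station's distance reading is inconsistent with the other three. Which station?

Solve using three stations at a time. Using GSC, YBH, BRK (subtract circle equations pairwise → linear system) gives (x, y) ≈ (-44.1, 99.7).
Distances from that point to each station vs reported:
  GSC: calculated 210.1 vs reported 210.1 → residual 0.0 km
  YBH: calculated 91.5 vs reported 91.5 → residual 0.0 km
  RCM: calculated 129.3 vs reported 153.3 → residual 24.0 km
  BRK: calculated 96.8 vs reported 96.8 → residual 0.0 km
GSC, YBH, BRK are mutually consistent (residuals ≈ 0); RCM is off by 24.0 km.

RCM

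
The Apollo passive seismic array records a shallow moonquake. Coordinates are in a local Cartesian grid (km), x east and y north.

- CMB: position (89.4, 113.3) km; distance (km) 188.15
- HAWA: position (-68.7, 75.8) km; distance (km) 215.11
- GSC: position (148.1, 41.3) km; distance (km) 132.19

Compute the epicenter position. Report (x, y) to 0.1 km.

Circle about each station: (x − 89.4)² + (y − 113.3)² = 188.15²; (x + 68.7)² + (y − 75.8)² = 215.11²; (x − 148.1)² + (y − 41.3)² = 132.19².
Subtracting pairs of circle equations eliminates x²+y² and gives linear equations (the radical axes):
-316.2 x − 75.0 y = -21235.81
117.4 x − 144.0 y = 20736.28
Solving the 2×2 system: x ≈ 84.9, y ≈ -74.8 km.

(84.9, -74.8)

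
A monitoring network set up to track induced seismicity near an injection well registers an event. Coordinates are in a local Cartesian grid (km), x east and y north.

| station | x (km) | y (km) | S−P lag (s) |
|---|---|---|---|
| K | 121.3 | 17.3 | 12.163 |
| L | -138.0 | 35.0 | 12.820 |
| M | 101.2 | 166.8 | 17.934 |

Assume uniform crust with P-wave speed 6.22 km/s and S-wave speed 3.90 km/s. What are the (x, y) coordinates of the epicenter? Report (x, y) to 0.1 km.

Distance from S−P lag: d = Δt · v_P v_S / (v_P − v_S) = Δt · (6.22·3.90)/(6.22−3.90) ≈ 10.4560·Δt.
So d_K = 127.18, d_L = 134.05, d_M = 187.52 km.
Circle about each station: (x − 121.3)² + (y − 17.3)² = 127.18²; (x + 138.0)² + (y − 35.0)² = 134.05²; (x − 101.2)² + (y − 166.8)² = 187.52².
Subtracting pairs of circle equations eliminates x²+y² and gives linear equations (the radical axes):
-518.6 x + 35.4 y = 3461.37
-40.2 x + 299.0 y = 4061.70
Solving the 2×2 system: x ≈ -5.8, y ≈ 12.8 km.

(-5.8, 12.8)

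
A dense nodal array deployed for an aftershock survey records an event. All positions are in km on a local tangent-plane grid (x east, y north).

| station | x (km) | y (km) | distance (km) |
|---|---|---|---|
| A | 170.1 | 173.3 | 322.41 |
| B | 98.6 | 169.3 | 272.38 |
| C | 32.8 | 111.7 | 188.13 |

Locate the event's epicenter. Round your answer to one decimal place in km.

-61.3 km east, -51.2 km north

Circle about each station: (x − 170.1)² + (y − 173.3)² = 322.41²; (x − 98.6)² + (y − 169.3)² = 272.38²; (x − 32.8)² + (y − 111.7)² = 188.13².
Subtracting the A equation from the B and C equations removes the quadratic terms:
-143.0 x − 8.0 y = 9174.89
-274.6 x − 123.2 y = 23141.14
Solving the 2×2 system: x ≈ -61.3, y ≈ -51.2 km.
Check against A (with the unrounded x, y): √((x − 170.1)²+(y − 173.3)²) = 322.41 ≈ 322.41 km. ✓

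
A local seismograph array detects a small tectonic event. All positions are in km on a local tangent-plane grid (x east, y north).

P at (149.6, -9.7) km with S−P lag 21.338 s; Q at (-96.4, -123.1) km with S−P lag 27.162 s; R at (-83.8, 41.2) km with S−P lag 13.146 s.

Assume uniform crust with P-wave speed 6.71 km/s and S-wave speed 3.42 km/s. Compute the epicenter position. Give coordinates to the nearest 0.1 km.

7.7 km east, 35.2 km north

Distance from S−P lag: d = Δt · v_P v_S / (v_P − v_S) = Δt · (6.71·3.42)/(6.71−3.42) ≈ 6.9751·Δt.
So d_P = 148.84, d_Q = 189.46, d_R = 91.70 km.
Circle about each station: (x − 149.6)² + (y + 9.7)² = 148.84²; (x + 96.4)² + (y + 123.1)² = 189.46²; (x + 83.8)² + (y − 41.2)² = 91.70².
Subtracting the P equation from the Q and R equations removes the quadratic terms:
-492.0 x − 226.8 y = -11769.43
-466.8 x + 101.8 y = -9.91
Solving the 2×2 system: x ≈ 7.7, y ≈ 35.2 km.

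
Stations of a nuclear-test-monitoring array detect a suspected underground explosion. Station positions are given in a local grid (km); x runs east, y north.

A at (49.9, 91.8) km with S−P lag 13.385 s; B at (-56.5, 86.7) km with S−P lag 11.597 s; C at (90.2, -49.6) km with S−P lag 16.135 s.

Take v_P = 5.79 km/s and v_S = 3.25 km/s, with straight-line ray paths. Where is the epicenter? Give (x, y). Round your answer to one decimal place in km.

(-11.2, 13.7)

Distance from S−P lag: d = Δt · v_P v_S / (v_P − v_S) = Δt · (5.79·3.25)/(5.79−3.25) ≈ 7.4085·Δt.
So d_A = 99.16, d_B = 85.92, d_C = 119.54 km.
Circle about each station: (x − 49.9)² + (y − 91.8)² = 99.16²; (x + 56.5)² + (y − 86.7)² = 85.92²; (x − 90.2)² + (y + 49.6)² = 119.54².
Subtracting pairs of circle equations eliminates x²+y² and gives linear equations (the radical axes):
-212.8 x − 10.2 y = 2242.35
80.6 x − 282.8 y = -4778.16
Solving the 2×2 system: x ≈ -11.2, y ≈ 13.7 km.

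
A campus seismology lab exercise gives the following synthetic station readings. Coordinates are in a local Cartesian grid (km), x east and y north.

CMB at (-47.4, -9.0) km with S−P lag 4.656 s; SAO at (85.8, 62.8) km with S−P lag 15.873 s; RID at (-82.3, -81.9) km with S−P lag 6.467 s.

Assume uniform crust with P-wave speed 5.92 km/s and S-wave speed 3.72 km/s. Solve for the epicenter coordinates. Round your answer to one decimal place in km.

Distance from S−P lag: d = Δt · v_P v_S / (v_P − v_S) = Δt · (5.92·3.72)/(5.92−3.72) ≈ 10.0102·Δt.
So d_CMB = 46.61, d_SAO = 158.89, d_RID = 64.74 km.
Circle about each station: (x + 47.4)² + (y + 9.0)² = 46.61²; (x − 85.8)² + (y − 62.8)² = 158.89²; (x + 82.3)² + (y + 81.9)² = 64.74².
Subtracting pairs of circle equations eliminates x²+y² and gives linear equations (the radical axes):
266.4 x + 143.6 y = -14095.82
-69.8 x − 145.8 y = 9134.36
Solving the 2×2 system: x ≈ -25.8, y ≈ -50.3 km.

-25.8 km east, -50.3 km north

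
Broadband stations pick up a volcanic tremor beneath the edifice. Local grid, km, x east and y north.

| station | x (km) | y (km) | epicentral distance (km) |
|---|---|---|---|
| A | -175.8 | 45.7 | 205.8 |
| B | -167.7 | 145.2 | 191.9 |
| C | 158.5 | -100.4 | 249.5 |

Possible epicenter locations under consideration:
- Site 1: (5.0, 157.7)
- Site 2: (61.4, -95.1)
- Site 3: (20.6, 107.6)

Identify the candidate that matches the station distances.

Site 3

For each candidate, compare |candidate − station| to the reported distance:
Site 1: residuals A 6.9, B 18.7, C 50.8 → max 50.8 km
Site 2: residuals A 70.0, B 140.1, C 152.3 → max 152.3 km
Site 3: residuals A 0.1, B 0.1, C 0.1 → max 0.1 km
Only Site 3 has all residuals ≈ 0.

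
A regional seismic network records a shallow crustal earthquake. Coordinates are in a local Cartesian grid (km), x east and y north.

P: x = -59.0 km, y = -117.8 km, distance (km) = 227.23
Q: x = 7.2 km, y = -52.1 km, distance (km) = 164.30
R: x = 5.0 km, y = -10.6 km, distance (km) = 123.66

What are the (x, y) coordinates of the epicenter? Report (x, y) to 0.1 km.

Circle about each station: (x + 59.0)² + (y + 117.8)² = 227.23²; (x − 7.2)² + (y + 52.1)² = 164.30²; (x − 5.0)² + (y + 10.6)² = 123.66².
Subtracting the P equation from the Q and R equations removes the quadratic terms:
132.4 x + 131.4 y = 10047.39
128.0 x + 214.4 y = 19121.20
Solving the 2×2 system: x ≈ -31.0, y ≈ 107.7 km.

x ≈ -31.0 km, y ≈ 107.7 km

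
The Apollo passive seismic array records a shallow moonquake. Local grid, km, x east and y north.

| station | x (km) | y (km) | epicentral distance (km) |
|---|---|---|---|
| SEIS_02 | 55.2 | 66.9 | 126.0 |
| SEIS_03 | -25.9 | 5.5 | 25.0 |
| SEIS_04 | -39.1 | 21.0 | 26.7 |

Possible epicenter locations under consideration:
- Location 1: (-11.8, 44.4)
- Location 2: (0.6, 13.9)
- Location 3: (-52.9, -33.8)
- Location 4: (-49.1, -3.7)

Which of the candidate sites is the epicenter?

Location 4

For each candidate, compare |candidate − station| to the reported distance:
Location 1: residuals SEIS_02 55.3, SEIS_03 16.4, SEIS_04 9.3 → max 55.3 km
Location 2: residuals SEIS_02 49.9, SEIS_03 2.8, SEIS_04 13.6 → max 49.9 km
Location 3: residuals SEIS_02 21.7, SEIS_03 22.7, SEIS_04 29.8 → max 29.8 km
Location 4: residuals SEIS_02 0.1, SEIS_03 0.0, SEIS_04 0.1 → max 0.1 km
Only Location 4 has all residuals ≈ 0.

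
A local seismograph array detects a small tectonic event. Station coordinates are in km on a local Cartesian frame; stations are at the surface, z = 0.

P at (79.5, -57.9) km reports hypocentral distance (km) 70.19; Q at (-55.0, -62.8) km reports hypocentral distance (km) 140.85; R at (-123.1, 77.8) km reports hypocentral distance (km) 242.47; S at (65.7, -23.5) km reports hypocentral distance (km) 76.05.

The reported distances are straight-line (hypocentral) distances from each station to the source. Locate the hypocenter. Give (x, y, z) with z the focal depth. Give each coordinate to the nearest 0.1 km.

Each station gives a sphere (x−x_i)² + (y−y_i)² + z² = d_i² (stations at z=0).
Subtracting the P sphere from Q and R: z² cancels, leaving linear equations in x and y:
-269.0 x − 9.8 y = -17615.91
-405.2 x + 271.4 y = -42331.27
Solving: x ≈ 67.498, y ≈ -55.200 km (keep extra digits for the depth step; rounded: 67.5, -55.2).
Then from the P sphere: z² = 70.19² − (x − 79.5)² − (y + 57.9)² with x = 67.498, y = -55.200, so z ≈ 69.104 ≈ 69.1 km.
Check against S (with the unrounded solution): distance 76.05 ≈ 76.05 km. ✓

x ≈ 67.5 km, y ≈ -55.2 km, depth ≈ 69.1 km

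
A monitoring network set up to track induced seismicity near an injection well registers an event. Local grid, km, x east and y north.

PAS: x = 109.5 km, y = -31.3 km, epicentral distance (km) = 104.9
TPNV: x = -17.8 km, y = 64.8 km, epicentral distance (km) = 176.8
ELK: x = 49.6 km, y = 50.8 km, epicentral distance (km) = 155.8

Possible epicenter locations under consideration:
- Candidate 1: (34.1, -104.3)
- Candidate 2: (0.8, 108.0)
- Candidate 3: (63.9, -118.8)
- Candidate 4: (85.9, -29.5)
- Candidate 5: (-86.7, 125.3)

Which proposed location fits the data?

For each candidate, compare |candidate − station| to the reported distance:
Candidate 1: residuals PAS 0.0, TPNV 0.1, ELK 0.1 → max 0.1 km
Candidate 2: residuals PAS 71.8, TPNV 129.8, ELK 80.6 → max 129.8 km
Candidate 3: residuals PAS 6.2, TPNV 24.2, ELK 14.4 → max 24.2 km
Candidate 4: residuals PAS 81.2, TPNV 36.6, ELK 67.7 → max 81.2 km
Candidate 5: residuals PAS 146.1, TPNV 85.1, ELK 0.5 → max 146.1 km
Only Candidate 1 has all residuals ≈ 0.

Candidate 1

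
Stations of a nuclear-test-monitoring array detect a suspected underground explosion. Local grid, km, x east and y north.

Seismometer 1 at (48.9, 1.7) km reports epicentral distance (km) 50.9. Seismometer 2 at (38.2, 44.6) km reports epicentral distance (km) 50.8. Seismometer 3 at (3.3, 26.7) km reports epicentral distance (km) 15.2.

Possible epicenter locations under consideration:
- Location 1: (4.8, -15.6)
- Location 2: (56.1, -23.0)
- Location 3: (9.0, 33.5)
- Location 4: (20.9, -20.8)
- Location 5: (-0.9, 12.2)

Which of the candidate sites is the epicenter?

For each candidate, compare |candidate − station| to the reported distance:
Location 1: residuals Seismometer 1 3.5, Seismometer 2 18.0, Seismometer 3 27.1 → max 27.1 km
Location 2: residuals Seismometer 1 25.2, Seismometer 2 19.1, Seismometer 3 57.3 → max 57.3 km
Location 3: residuals Seismometer 1 0.1, Seismometer 2 19.6, Seismometer 3 6.3 → max 19.6 km
Location 4: residuals Seismometer 1 15.0, Seismometer 2 16.8, Seismometer 3 35.5 → max 35.5 km
Location 5: residuals Seismometer 1 0.0, Seismometer 2 0.0, Seismometer 3 0.1 → max 0.1 km
Only Location 5 has all residuals ≈ 0.

Location 5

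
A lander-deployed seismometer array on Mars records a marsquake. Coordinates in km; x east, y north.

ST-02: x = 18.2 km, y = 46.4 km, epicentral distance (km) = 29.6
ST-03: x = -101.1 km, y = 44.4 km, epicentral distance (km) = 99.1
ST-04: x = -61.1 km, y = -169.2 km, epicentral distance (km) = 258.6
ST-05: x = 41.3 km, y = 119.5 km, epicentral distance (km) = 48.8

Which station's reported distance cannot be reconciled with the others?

ST-03

Solve using three stations at a time. Using ST-02, ST-04, ST-05 (subtract circle equations pairwise → linear system) gives (x, y) ≈ (33.0, 71.6).
Distances from that point to each station vs reported:
  ST-02: calculated 29.3 vs reported 29.6 → residual 0.3 km
  ST-03: calculated 136.9 vs reported 99.1 → residual 37.8 km
  ST-04: calculated 258.6 vs reported 258.6 → residual 0.0 km
  ST-05: calculated 48.6 vs reported 48.8 → residual 0.2 km
ST-02, ST-04, ST-05 are mutually consistent (residuals ≈ 0); ST-03 is off by 37.8 km.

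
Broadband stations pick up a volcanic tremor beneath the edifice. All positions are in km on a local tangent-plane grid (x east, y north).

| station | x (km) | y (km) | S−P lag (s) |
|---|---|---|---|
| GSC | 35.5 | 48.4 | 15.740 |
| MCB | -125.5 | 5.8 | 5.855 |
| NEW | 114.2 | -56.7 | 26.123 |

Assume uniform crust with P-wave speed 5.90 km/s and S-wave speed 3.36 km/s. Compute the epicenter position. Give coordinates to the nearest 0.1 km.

Distance from S−P lag: d = Δt · v_P v_S / (v_P − v_S) = Δt · (5.90·3.36)/(5.90−3.36) ≈ 7.8047·Δt.
So d_GSC = 122.85, d_MCB = 45.70, d_NEW = 203.88 km.
Circle about each station: (x − 35.5)² + (y − 48.4)² = 122.85²; (x + 125.5)² + (y − 5.8)² = 45.70²; (x − 114.2)² + (y + 56.7)² = 203.88².
Subtracting the GSC equation from the MCB and NEW equations removes the quadratic terms:
-322.0 x − 85.2 y = 25184.71
157.4 x − 210.2 y = -13821.21
Solving the 2×2 system: x ≈ -79.8, y ≈ 6.0 km.

-79.8 km east, 6.0 km north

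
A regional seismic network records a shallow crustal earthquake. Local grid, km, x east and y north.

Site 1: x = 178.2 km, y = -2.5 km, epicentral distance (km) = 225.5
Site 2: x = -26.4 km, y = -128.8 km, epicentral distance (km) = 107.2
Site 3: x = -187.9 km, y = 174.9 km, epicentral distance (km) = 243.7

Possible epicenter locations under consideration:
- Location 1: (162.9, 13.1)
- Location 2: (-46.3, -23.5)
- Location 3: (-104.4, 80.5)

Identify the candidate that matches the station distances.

For each candidate, compare |candidate − station| to the reported distance:
Location 1: residuals Site 1 203.6, Site 2 129.4, Site 3 142.6 → max 203.6 km
Location 2: residuals Site 1 0.0, Site 2 0.0, Site 3 0.0 → max 0.0 km
Location 3: residuals Site 1 69.0, Site 2 116.2, Site 3 117.7 → max 117.7 km
Only Location 2 has all residuals ≈ 0.

Location 2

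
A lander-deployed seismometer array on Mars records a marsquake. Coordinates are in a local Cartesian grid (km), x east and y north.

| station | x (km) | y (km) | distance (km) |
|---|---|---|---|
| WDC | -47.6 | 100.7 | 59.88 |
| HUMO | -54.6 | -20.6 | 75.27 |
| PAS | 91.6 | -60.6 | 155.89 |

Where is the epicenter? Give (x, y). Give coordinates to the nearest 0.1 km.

x ≈ -21.3 km, y ≈ 46.9 km

Circle about each station: (x + 47.6)² + (y − 100.7)² = 59.88²; (x + 54.6)² + (y + 20.6)² = 75.27²; (x − 91.6)² + (y + 60.6)² = 155.89².
Subtracting the WDC equation from the HUMO and PAS equations removes the quadratic terms:
-14.0 x − 242.6 y = -11080.69
278.4 x − 322.6 y = -21059.41
Solving the 2×2 system: x ≈ -21.3, y ≈ 46.9 km.
Check against WDC (with the unrounded x, y): √((x + 47.6)²+(y − 100.7)²) = 59.88 ≈ 59.88 km. ✓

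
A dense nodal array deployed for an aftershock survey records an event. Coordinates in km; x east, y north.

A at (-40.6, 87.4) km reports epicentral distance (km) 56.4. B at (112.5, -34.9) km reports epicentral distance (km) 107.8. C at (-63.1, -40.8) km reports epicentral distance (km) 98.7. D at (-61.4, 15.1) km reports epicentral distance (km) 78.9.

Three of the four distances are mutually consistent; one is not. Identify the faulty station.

A

Solve using three stations at a time. Using B, C, D (subtract circle equations pairwise → linear system) gives (x, y) ≈ (17.5, 16.2).
Distances from that point to each station vs reported:
  A: calculated 91.9 vs reported 56.4 → residual 35.5 km
  B: calculated 107.8 vs reported 107.8 → residual 0.0 km
  C: calculated 98.7 vs reported 98.7 → residual 0.0 km
  D: calculated 78.9 vs reported 78.9 → residual 0.0 km
B, C, D are mutually consistent (residuals ≈ 0); A is off by 35.5 km.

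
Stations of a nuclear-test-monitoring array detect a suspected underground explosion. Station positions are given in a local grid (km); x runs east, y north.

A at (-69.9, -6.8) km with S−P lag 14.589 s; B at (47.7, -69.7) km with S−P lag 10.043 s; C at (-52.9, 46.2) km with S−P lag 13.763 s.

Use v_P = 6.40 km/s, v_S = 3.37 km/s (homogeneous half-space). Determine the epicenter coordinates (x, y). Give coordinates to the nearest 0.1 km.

(33.7, 0.4)

Distance from S−P lag: d = Δt · v_P v_S / (v_P − v_S) = Δt · (6.40·3.37)/(6.40−3.37) ≈ 7.1182·Δt.
So d_A = 103.85, d_B = 71.49, d_C = 97.97 km.
Circle about each station: (x + 69.9)² + (y + 6.8)² = 103.85²; (x − 47.7)² + (y + 69.7)² = 71.49²; (x + 52.9)² + (y − 46.2)² = 97.97².
Subtracting the A equation from the B and C equations removes the quadratic terms:
235.2 x − 125.8 y = 7875.13
34.0 x + 106.0 y = 1187.30
Solving the 2×2 system: x ≈ 33.7, y ≈ 0.4 km.
Check against A (with the unrounded x, y): √((x + 69.9)²+(y + 6.8)²) = 103.84 ≈ 103.85 km. ✓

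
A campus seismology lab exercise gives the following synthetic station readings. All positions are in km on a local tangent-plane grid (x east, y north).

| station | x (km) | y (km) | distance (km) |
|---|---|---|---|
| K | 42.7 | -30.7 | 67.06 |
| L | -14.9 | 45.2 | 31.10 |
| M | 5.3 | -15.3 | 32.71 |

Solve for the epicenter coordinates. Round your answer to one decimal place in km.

-6.0 km east, 15.4 km north

Circle about each station: (x − 42.7)² + (y + 30.7)² = 67.06²; (x + 14.9)² + (y − 45.2)² = 31.10²; (x − 5.3)² + (y + 15.3)² = 32.71².
Subtracting the K equation from the L and M equations removes the quadratic terms:
-115.2 x + 151.8 y = 3029.10
-74.8 x + 30.8 y = 923.50
Solving the 2×2 system: x ≈ -6.0, y ≈ 15.4 km.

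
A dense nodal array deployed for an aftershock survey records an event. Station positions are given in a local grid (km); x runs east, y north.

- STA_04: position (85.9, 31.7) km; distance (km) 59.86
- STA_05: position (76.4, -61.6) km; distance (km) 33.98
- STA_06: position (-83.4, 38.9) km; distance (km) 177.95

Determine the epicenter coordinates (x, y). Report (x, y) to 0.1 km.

(81.5, -28.0)

Circle about each station: (x − 85.9)² + (y − 31.7)² = 59.86²; (x − 76.4)² + (y + 61.6)² = 33.98²; (x + 83.4)² + (y − 38.9)² = 177.95².
Subtracting the STA_04 equation from the STA_05 and STA_06 equations removes the quadratic terms:
-19.0 x − 186.6 y = 3676.40
-338.6 x + 14.4 y = -27997.91
Solving the 2×2 system: x ≈ 81.5, y ≈ -28.0 km.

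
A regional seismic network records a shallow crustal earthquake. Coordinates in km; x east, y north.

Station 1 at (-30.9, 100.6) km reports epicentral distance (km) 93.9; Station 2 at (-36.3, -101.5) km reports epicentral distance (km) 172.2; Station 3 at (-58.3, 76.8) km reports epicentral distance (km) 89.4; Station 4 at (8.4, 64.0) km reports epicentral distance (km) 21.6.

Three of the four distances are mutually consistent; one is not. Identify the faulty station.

Solve using three stations at a time. Using Station 2, Station 3, Station 4 (subtract circle equations pairwise → linear system) gives (x, y) ≈ (29.0, 57.8).
Distances from that point to each station vs reported:
  Station 1: calculated 73.7 vs reported 93.9 → residual 20.2 km
  Station 2: calculated 172.2 vs reported 172.2 → residual 0.0 km
  Station 3: calculated 89.4 vs reported 89.4 → residual 0.0 km
  Station 4: calculated 21.6 vs reported 21.6 → residual 0.0 km
Station 2, Station 3, Station 4 are mutually consistent (residuals ≈ 0); Station 1 is off by 20.2 km.

Station 1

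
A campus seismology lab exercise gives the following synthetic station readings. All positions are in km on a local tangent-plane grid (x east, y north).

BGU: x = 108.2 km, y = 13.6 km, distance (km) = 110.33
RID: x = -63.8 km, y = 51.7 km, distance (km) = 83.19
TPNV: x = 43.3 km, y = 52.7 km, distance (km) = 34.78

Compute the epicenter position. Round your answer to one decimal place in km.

(16.2, 74.5)

Circle about each station: (x − 108.2)² + (y − 13.6)² = 110.33²; (x + 63.8)² + (y − 51.7)² = 83.19²; (x − 43.3)² + (y − 52.7)² = 34.78².
Subtracting pairs of circle equations eliminates x²+y² and gives linear equations (the radical axes):
-344.0 x + 76.2 y = 103.26
-129.8 x + 78.2 y = 3723.04
Solving the 2×2 system: x ≈ 16.2, y ≈ 74.5 km.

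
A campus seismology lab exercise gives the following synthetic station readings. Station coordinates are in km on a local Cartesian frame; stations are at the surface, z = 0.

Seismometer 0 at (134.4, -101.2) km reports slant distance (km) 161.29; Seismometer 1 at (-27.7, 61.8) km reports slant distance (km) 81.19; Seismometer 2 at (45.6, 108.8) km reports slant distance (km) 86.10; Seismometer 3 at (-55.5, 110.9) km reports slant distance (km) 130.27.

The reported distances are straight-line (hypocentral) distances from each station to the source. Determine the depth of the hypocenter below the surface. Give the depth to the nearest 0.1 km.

depth ≈ 27.0 km

Each station gives a sphere (x−x_i)² + (y−y_i)² + z² = d_i² (stations at z=0).
Subtracting the Seismometer 0 sphere from Seismometer 1 and Seismometer 2: z² cancels, leaving linear equations in x and y:
-324.2 x + 326.0 y = -4295.62
-177.6 x + 420.0 y = 4213.25
Solving: x ≈ 40.601, y ≈ 27.200 km (keep extra digits for the depth step; rounded: 40.6, 27.2).
Then from the Seismometer 0 sphere: z² = 161.29² − (x − 134.4)² − (y + 101.2)² with x = 40.601, y = 27.200, so z ≈ 27.012 ≈ 27.0 km.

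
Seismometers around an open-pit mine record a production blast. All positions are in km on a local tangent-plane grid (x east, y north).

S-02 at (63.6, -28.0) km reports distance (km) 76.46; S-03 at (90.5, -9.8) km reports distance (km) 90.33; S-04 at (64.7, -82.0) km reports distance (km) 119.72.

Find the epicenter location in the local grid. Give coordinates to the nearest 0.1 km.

Circle about each station: (x − 63.6)² + (y + 28.0)² = 76.46²; (x − 90.5)² + (y + 9.8)² = 90.33²; (x − 64.7)² + (y + 82.0)² = 119.72².
Subtracting pairs of circle equations eliminates x²+y² and gives linear equations (the radical axes):
53.8 x + 36.4 y = 1143.95
2.2 x − 108.0 y = -2405.62
Solving the 2×2 system: x ≈ 6.1, y ≈ 22.4 km.

x ≈ 6.1 km, y ≈ 22.4 km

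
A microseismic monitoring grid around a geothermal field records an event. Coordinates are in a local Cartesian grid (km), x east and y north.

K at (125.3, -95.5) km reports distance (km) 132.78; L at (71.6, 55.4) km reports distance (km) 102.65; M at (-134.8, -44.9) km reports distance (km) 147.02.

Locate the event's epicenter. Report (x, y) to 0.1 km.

11.2 km east, -27.6 km north

Circle about each station: (x − 125.3)² + (y + 95.5)² = 132.78²; (x − 71.6)² + (y − 55.4)² = 102.65²; (x + 134.8)² + (y + 44.9)² = 147.02².
Subtracting the K equation from the L and M equations removes the quadratic terms:
-107.4 x + 301.8 y = -9531.11
-520.2 x + 101.2 y = -8617.64
Solving the 2×2 system: x ≈ 11.2, y ≈ -27.6 km.
Check against K (with the unrounded x, y): √((x − 125.3)²+(y + 95.5)²) = 132.78 ≈ 132.78 km. ✓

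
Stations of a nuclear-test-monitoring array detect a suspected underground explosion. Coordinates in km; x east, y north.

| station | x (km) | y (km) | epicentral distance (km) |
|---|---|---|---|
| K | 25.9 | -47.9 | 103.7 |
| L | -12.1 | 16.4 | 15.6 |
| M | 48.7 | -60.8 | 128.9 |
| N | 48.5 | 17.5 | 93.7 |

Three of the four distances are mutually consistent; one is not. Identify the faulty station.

Solve using three stations at a time. Using K, M, N (subtract circle equations pairwise → linear system) gives (x, y) ≈ (-44.6, 28.1).
Distances from that point to each station vs reported:
  K: calculated 103.7 vs reported 103.7 → residual 0.0 km
  L: calculated 34.5 vs reported 15.6 → residual 18.9 km
  M: calculated 128.9 vs reported 128.9 → residual 0.0 km
  N: calculated 93.7 vs reported 93.7 → residual 0.0 km
K, M, N are mutually consistent (residuals ≈ 0); L is off by 18.9 km.

L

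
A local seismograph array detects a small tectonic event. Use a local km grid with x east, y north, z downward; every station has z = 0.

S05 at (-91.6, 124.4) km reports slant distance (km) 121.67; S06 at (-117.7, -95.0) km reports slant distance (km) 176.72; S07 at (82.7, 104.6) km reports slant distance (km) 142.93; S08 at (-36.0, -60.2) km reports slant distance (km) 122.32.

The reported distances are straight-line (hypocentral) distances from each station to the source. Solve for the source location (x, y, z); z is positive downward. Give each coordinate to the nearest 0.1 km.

Each station gives a sphere (x−x_i)² + (y−y_i)² + z² = d_i² (stations at z=0).
Subtracting the S05 sphere from S06 and S07: z² cancels, leaving linear equations in x and y:
-52.2 x − 438.8 y = -17414.00
348.6 x − 39.6 y = -11710.87
Solving: x ≈ -28.698, y ≈ 43.099 km (keep extra digits for the depth step; rounded: -28.7, 43.1).
Then from the S05 sphere: z² = 121.67² − (x + 91.6)² − (y − 124.4)² with x = -28.698, y = 43.099, so z ≈ 65.093 ≈ 65.1 km.
Check against S08 (with the unrounded solution): distance 122.32 ≈ 122.32 km. ✓

x ≈ -28.7 km, y ≈ 43.1 km, depth ≈ 65.1 km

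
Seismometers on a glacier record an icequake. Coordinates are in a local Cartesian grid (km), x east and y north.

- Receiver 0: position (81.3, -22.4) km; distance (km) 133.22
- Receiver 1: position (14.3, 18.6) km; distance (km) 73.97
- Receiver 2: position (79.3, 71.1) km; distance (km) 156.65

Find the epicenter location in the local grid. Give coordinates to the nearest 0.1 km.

Circle about each station: (x − 81.3)² + (y + 22.4)² = 133.22²; (x − 14.3)² + (y − 18.6)² = 73.97²; (x − 79.3)² + (y − 71.1)² = 156.65².
Subtracting pairs of circle equations eliminates x²+y² and gives linear equations (the radical axes):
-134.0 x + 82.0 y = 5715.01
-4.0 x + 187.0 y = -2559.40
Solving the 2×2 system: x ≈ -51.7, y ≈ -14.8 km.
Check against Receiver 0 (with the unrounded x, y): √((x − 81.3)²+(y + 22.4)²) = 133.22 ≈ 133.22 km. ✓

x ≈ -51.7 km, y ≈ -14.8 km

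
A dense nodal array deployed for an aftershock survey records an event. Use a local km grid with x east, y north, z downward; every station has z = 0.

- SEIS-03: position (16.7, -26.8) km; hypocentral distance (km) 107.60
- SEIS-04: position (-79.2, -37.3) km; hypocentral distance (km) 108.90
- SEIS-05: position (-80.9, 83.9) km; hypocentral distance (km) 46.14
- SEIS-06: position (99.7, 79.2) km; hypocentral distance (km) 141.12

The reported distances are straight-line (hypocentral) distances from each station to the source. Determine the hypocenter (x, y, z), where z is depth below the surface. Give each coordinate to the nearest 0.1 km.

Each station gives a sphere (x−x_i)² + (y−y_i)² + z² = d_i² (stations at z=0).
Subtracting the SEIS-03 sphere from SEIS-04 and SEIS-05: z² cancels, leaving linear equations in x and y:
-191.8 x − 21.0 y = 6385.35
-195.2 x + 221.4 y = 22035.75
Solving: x ≈ -40.299, y ≈ 63.999 km (keep extra digits for the depth step; rounded: -40.3, 64.0).
Then from the SEIS-03 sphere: z² = 107.60² − (x − 16.7)² − (y + 26.8)² with x = -40.299, y = 63.999, so z ≈ 9.188 ≈ 9.2 km.
Check against SEIS-06 (with the unrounded solution): distance 141.12 ≈ 141.12 km. ✓

x ≈ -40.3 km, y ≈ 64.0 km, depth ≈ 9.2 km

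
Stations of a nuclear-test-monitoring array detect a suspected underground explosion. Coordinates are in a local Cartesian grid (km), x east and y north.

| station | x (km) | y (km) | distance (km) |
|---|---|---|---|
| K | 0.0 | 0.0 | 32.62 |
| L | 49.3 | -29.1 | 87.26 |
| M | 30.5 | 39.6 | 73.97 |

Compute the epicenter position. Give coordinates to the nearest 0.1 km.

Circle about each station: x² + y² = 32.62²; (x − 49.3)² + (y + 29.1)² = 87.26²; (x − 30.5)² + (y − 39.6)² = 73.97².
Subtracting the K equation from the L and M equations removes the quadratic terms:
98.6 x − 58.2 y = -3272.94
61.0 x + 79.2 y = -1909.09
Solving the 2×2 system: x ≈ -32.6, y ≈ 1.0 km.

x ≈ -32.6 km, y ≈ 1.0 km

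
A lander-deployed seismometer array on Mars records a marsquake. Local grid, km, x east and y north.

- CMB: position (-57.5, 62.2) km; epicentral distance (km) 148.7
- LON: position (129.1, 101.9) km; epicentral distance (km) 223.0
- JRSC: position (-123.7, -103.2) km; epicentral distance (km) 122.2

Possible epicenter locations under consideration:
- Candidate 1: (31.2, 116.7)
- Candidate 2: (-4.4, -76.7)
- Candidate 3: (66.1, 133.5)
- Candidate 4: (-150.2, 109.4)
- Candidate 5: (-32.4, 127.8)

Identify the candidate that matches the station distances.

Candidate 2

For each candidate, compare |candidate − station| to the reported distance:
Candidate 1: residuals CMB 44.6, LON 124.0, JRSC 146.8 → max 146.8 km
Candidate 2: residuals CMB 0.0, LON 0.0, JRSC 0.0 → max 0.0 km
Candidate 3: residuals CMB 6.0, LON 152.5, JRSC 181.2 → max 181.2 km
Candidate 4: residuals CMB 44.7, LON 56.4, JRSC 92.0 → max 92.0 km
Candidate 5: residuals CMB 78.5, LON 59.4, JRSC 126.2 → max 126.2 km
Only Candidate 2 has all residuals ≈ 0.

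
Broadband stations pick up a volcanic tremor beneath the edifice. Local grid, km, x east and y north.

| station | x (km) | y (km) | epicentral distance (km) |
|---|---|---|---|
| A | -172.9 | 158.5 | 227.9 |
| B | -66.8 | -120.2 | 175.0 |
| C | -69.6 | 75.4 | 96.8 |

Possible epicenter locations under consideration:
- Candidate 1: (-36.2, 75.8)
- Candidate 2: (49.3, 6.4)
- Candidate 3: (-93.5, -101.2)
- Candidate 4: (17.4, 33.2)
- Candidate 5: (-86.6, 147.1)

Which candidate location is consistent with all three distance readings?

For each candidate, compare |candidate − station| to the reported distance:
Candidate 1: residuals A 68.1, B 23.4, C 63.4 → max 68.1 km
Candidate 2: residuals A 41.4, B 3.2, C 40.7 → max 41.4 km
Candidate 3: residuals A 43.7, B 142.2, C 81.4 → max 142.2 km
Candidate 4: residuals A 0.1, B 0.0, C 0.1 → max 0.1 km
Candidate 5: residuals A 140.9, B 93.0, C 23.1 → max 140.9 km
Only Candidate 4 has all residuals ≈ 0.

Candidate 4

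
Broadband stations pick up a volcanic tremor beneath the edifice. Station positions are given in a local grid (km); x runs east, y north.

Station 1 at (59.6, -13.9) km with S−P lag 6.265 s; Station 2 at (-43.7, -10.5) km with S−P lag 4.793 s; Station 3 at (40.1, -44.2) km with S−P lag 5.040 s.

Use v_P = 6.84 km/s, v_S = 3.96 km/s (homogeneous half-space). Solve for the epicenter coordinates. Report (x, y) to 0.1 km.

x ≈ 0.8 km, y ≈ -17.7 km

Distance from S−P lag: d = Δt · v_P v_S / (v_P − v_S) = Δt · (6.84·3.96)/(6.84−3.96) ≈ 9.4050·Δt.
So d_Station 1 = 58.92, d_Station 2 = 45.08, d_Station 3 = 47.40 km.
Circle about each station: (x − 59.6)² + (y + 13.9)² = 58.92²; (x + 43.7)² + (y + 10.5)² = 45.08²; (x − 40.1)² + (y + 44.2)² = 47.40².
Subtracting pairs of circle equations eliminates x²+y² and gives linear equations (the radical axes):
-206.6 x + 6.8 y = -286.07
-39.0 x − 60.6 y = 1041.09
Solving the 2×2 system: x ≈ 0.8, y ≈ -17.7 km.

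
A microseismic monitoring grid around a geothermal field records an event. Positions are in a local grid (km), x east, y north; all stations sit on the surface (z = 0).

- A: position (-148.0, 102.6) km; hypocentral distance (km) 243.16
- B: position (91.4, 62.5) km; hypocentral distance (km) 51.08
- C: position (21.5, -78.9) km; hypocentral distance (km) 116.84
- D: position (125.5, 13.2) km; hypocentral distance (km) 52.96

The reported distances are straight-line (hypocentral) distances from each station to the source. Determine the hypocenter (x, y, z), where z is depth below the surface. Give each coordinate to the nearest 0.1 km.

(79.2, 19.6, 24.9)

Each station gives a sphere (x−x_i)² + (y−y_i)² + z² = d_i² (stations at z=0).
Subtracting the A sphere from B and C: z² cancels, leaving linear equations in x and y:
478.8 x − 80.2 y = 36347.07
339.0 x − 363.0 y = 19731.90
Solving: x ≈ 79.196, y ≈ 19.602 km (keep extra digits for the depth step; rounded: 79.2, 19.6).
Then from the A sphere: z² = 243.16² − (x + 148.0)² − (y − 102.6)² with x = 79.196, y = 19.602, so z ≈ 24.902 ≈ 24.9 km.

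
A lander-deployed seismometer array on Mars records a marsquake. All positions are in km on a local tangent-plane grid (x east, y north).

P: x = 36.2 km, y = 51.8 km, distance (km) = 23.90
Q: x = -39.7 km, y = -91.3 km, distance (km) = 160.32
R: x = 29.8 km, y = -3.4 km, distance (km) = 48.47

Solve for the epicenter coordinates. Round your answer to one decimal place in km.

Circle about each station: (x − 36.2)² + (y − 51.8)² = 23.90²; (x + 39.7)² + (y + 91.3)² = 160.32²; (x − 29.8)² + (y + 3.4)² = 48.47².
Subtracting the P equation from the Q and R equations removes the quadratic terms:
-151.8 x − 286.2 y = -19213.19
-12.8 x − 110.4 y = -4872.21
Solving the 2×2 system: x ≈ 55.5, y ≈ 37.7 km.

(55.5, 37.7)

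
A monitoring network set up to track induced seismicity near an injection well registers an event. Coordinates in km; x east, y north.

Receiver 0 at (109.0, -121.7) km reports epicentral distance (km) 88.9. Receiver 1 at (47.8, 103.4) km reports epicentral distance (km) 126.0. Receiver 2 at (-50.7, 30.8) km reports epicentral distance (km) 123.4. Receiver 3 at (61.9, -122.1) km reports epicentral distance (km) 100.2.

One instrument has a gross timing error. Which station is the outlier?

Solve using three stations at a time. Using Receiver 1, Receiver 2, Receiver 3 (subtract circle equations pairwise → linear system) gives (x, y) ≈ (60.9, -21.9).
Distances from that point to each station vs reported:
  Receiver 0: calculated 110.8 vs reported 88.9 → residual 21.9 km
  Receiver 1: calculated 126.0 vs reported 126.0 → residual 0.0 km
  Receiver 2: calculated 123.4 vs reported 123.4 → residual 0.0 km
  Receiver 3: calculated 100.2 vs reported 100.2 → residual 0.0 km
Receiver 1, Receiver 2, Receiver 3 are mutually consistent (residuals ≈ 0); Receiver 0 is off by 21.9 km.

Receiver 0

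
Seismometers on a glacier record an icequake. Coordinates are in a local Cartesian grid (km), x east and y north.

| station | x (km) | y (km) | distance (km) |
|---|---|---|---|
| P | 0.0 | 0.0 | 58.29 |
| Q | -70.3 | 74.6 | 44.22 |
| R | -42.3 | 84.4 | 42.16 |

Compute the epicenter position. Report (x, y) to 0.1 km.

(-40.1, 42.3)

Circle about each station: x² + y² = 58.29²; (x + 70.3)² + (y − 74.6)² = 44.22²; (x + 42.3)² + (y − 84.4)² = 42.16².
Subtracting the P equation from the Q and R equations removes the quadratic terms:
-140.6 x + 149.2 y = 11949.57
-84.6 x + 168.8 y = 10532.91
Solving the 2×2 system: x ≈ -40.1, y ≈ 42.3 km.
Check against P (with the unrounded x, y): √(x²+y²) = 58.29 ≈ 58.29 km. ✓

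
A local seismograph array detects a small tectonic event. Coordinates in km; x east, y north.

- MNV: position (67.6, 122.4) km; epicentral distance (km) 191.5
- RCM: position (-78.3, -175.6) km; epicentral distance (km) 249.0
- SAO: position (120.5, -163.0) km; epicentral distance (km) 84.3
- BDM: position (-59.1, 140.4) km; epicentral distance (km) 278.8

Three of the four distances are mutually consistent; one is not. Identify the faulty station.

Solve using three stations at a time. Using MNV, RCM, BDM (subtract circle equations pairwise → linear system) gives (x, y) ≈ (139.8, -55.2).
Distances from that point to each station vs reported:
  MNV: calculated 191.7 vs reported 191.5 → residual 0.2 km
  RCM: calculated 249.1 vs reported 249.0 → residual 0.1 km
  SAO: calculated 109.6 vs reported 84.3 → residual 25.3 km
  BDM: calculated 278.9 vs reported 278.8 → residual 0.1 km
MNV, RCM, BDM are mutually consistent (residuals ≈ 0); SAO is off by 25.3 km.

SAO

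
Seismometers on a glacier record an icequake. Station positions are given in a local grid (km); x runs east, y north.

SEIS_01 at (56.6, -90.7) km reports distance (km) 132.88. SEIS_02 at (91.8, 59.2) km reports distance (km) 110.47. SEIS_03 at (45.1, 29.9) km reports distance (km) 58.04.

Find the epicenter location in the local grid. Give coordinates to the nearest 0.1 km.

Circle about each station: (x − 56.6)² + (y + 90.7)² = 132.88²; (x − 91.8)² + (y − 59.2)² = 110.47²; (x − 45.1)² + (y − 29.9)² = 58.04².
Subtracting pairs of circle equations eliminates x²+y² and gives linear equations (the radical axes):
70.4 x + 299.8 y = 5955.30
-23.0 x + 241.2 y = 5786.42
Solving the 2×2 system: x ≈ -12.5, y ≈ 22.8 km.
Check against SEIS_01 (with the unrounded x, y): √((x − 56.6)²+(y + 90.7)²) = 132.88 ≈ 132.88 km. ✓

x ≈ -12.5 km, y ≈ 22.8 km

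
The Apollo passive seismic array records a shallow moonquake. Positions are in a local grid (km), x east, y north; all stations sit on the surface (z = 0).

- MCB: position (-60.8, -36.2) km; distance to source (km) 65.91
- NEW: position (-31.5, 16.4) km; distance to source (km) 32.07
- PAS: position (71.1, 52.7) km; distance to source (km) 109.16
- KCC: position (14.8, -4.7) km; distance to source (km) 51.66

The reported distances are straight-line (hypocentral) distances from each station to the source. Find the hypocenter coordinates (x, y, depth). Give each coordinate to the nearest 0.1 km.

(-24.4, 9.5, 30.5)

Each station gives a sphere (x−x_i)² + (y−y_i)² + z² = d_i² (stations at z=0).
Subtracting the MCB sphere from NEW and PAS: z² cancels, leaving linear equations in x and y:
58.6 x + 105.2 y = -430.23
263.8 x + 177.8 y = -4746.36
Solving: x ≈ -24.395, y ≈ 9.499 km (keep extra digits for the depth step; rounded: -24.4, 9.5).
Then from the MCB sphere: z² = 65.91² − (x + 60.8)² − (y + 36.2)² with x = -24.395, y = 9.499, so z ≈ 30.503 ≈ 30.5 km.
Check against KCC (with the unrounded solution): distance 51.65 ≈ 51.66 km. ✓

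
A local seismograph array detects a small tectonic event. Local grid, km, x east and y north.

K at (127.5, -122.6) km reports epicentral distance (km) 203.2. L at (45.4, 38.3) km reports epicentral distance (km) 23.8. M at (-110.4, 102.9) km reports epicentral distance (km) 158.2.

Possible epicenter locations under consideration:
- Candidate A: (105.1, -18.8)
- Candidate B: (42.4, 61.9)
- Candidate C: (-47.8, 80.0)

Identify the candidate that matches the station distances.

Candidate B

For each candidate, compare |candidate − station| to the reported distance:
Candidate A: residuals K 97.0, L 58.8, M 89.3 → max 97.0 km
Candidate B: residuals K 0.0, L 0.0, M 0.0 → max 0.0 km
Candidate C: residuals K 64.7, L 78.3, M 91.5 → max 91.5 km
Only Candidate B has all residuals ≈ 0.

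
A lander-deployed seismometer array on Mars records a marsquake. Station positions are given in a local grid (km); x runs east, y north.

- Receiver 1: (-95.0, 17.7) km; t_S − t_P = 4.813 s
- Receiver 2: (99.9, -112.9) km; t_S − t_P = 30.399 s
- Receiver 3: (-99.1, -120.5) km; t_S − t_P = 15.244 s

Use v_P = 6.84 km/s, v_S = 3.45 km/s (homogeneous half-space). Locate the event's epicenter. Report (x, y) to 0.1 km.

(-87.7, -15.0)

Distance from S−P lag: d = Δt · v_P v_S / (v_P − v_S) = Δt · (6.84·3.45)/(6.84−3.45) ≈ 6.9611·Δt.
So d_Receiver 1 = 33.50, d_Receiver 2 = 211.61, d_Receiver 3 = 106.11 km.
Circle about each station: (x + 95.0)² + (y − 17.7)² = 33.50²; (x − 99.9)² + (y + 112.9)² = 211.61²; (x + 99.1)² + (y + 120.5)² = 106.11².
Subtracting the Receiver 1 equation from the Receiver 2 and Receiver 3 equations removes the quadratic terms:
389.8 x − 261.2 y = -30268.41
-8.2 x − 276.4 y = 4865.69
Solving the 2×2 system: x ≈ -87.7, y ≈ -15.0 km.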